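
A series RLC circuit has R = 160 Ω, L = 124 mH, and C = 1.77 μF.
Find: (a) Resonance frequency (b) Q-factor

Step 1 — Resonance condition Im(Z)=0 gives ω₀ = 1/√(LC).
Step 2 — ω₀ = 1/√(0.124·1.77e-06) = 2135 rad/s.
Step 3 — f₀ = ω₀/(2π) = 339.7 Hz.
Step 4 — Series Q: Q = ω₀L/R = 2135·0.124/160 = 1.654.

(a) f₀ = 339.7 Hz  (b) Q = 1.654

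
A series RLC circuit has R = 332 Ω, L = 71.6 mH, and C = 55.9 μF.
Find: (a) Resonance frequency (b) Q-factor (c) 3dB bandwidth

Step 1 — Resonance condition Im(Z)=0 gives ω₀ = 1/√(LC).
Step 2 — ω₀ = 1/√(0.0716·5.59e-05) = 499.8 rad/s.
Step 3 — f₀ = ω₀/(2π) = 79.55 Hz.
Step 4 — Series Q: Q = ω₀L/R = 499.8·0.0716/332 = 0.1078.
Step 5 — 3dB bandwidth: Δω = ω₀/Q = 4637 rad/s; BW = Δω/(2π) = 738 Hz.

(a) f₀ = 79.55 Hz  (b) Q = 0.1078  (c) BW = 738 Hz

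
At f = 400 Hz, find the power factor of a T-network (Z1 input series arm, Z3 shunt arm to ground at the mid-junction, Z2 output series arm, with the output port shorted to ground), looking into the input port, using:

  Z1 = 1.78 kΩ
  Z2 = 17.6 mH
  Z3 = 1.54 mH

Step 1 — Angular frequency: ω = 2π·f = 2π·400 = 2513 rad/s.
Step 2 — Component impedances:
  Z1: Z = R = 1780 Ω
  Z2: Z = jωL = j·2513·0.0176 = 0 + j44.23 Ω
  Z3: Z = jωL = j·2513·0.00154 = 0 + j3.87 Ω
Step 3 — With the output port shorted to ground, the output series arm Z2 runs from the junction to ground; the shunt arm Z3 also runs from the junction to ground. They appear in parallel: Z3 || Z2 = 0 + j3.559 Ω.
Step 4 — Series with input arm Z1: Z_in = Z1 + (Z3 || Z2) = 1780 + j3.559 Ω = 1780∠0.1° Ω.
Step 5 — Power factor: PF = cos(φ) = Re(Z)/|Z| = 1780/1780 = 1.
Step 6 — Type: Im(Z) = 3.559 ⇒ lagging (phase φ = 0.1°).

PF = 1 (lagging, φ = 0.1°)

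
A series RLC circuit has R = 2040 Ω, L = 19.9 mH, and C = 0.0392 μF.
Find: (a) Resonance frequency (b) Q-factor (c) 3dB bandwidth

Step 1 — Resonance: ω₀ = 1/√(LC) = 1/√(0.0199·3.92e-08) = 3.58e+04 rad/s.
Step 2 — f₀ = ω₀/(2π) = 5698 Hz.
Step 3 — Series Q: Q = ω₀L/R = 3.58e+04·0.0199/2040 = 0.3493.
Step 4 — Bandwidth: Δω = ω₀/Q = 1.025e+05 rad/s; BW = Δω/(2π) = 1.632e+04 Hz.

(a) f₀ = 5698 Hz  (b) Q = 0.3493  (c) BW = 1.632e+04 Hz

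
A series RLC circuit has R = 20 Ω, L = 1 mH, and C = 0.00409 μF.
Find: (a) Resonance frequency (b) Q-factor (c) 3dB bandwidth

Step 1 — Resonance: ω₀ = 1/√(LC) = 1/√(0.001·4.09e-09) = 4.945e+05 rad/s.
Step 2 — f₀ = ω₀/(2π) = 7.87e+04 Hz.
Step 3 — Series Q: Q = ω₀L/R = 4.945e+05·0.001/20 = 24.72.
Step 4 — Bandwidth: Δω = ω₀/Q = 2e+04 rad/s; BW = Δω/(2π) = 3183 Hz.

(a) f₀ = 7.87e+04 Hz  (b) Q = 24.72  (c) BW = 3183 Hz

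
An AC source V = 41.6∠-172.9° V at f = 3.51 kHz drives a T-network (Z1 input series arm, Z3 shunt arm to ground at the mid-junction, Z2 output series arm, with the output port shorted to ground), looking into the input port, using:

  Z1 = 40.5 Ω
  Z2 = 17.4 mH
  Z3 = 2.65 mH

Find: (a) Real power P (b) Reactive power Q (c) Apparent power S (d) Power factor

Step 1 — Angular frequency: ω = 2π·f = 2π·3510 = 2.205e+04 rad/s.
Step 2 — Component impedances:
  Z1: Z = R = 40.5 Ω
  Z2: Z = jωL = j·2.205e+04·0.0174 = 0 + j383.7 Ω
  Z3: Z = jωL = j·2.205e+04·0.00265 = 0 + j58.44 Ω
Step 3 — With the output port shorted to ground, the output series arm Z2 runs from the junction to ground; the shunt arm Z3 also runs from the junction to ground. They appear in parallel: Z3 || Z2 = 0 + j50.72 Ω.
Step 4 — Series with input arm Z1: Z_in = Z1 + (Z3 || Z2) = 40.5 + j50.72 Ω = 64.9∠51.4° Ω.
Step 5 — Source phasor: V = 41.6∠-172.9° V = -41.28 - j5.142 V.
Step 6 — Current: I = V / Z = -0.4588 + j0.4476 A = 0.6409∠135.7° A.
Step 7 — Complex power: S = V·I* = 16.64 + j20.84 VA.
Step 8 — Real power: P = Re(S) = 16.64 W.
Step 9 — Reactive power: Q = Im(S) = 20.84 VAR.
Step 10 — Apparent power: |S| = 26.66 VA.
Step 11 — Power factor: PF = P/|S| = 0.624 (lagging).

(a) P = 16.64 W  (b) Q = 20.84 VAR  (c) S = 26.66 VA  (d) PF = 0.624 (lagging)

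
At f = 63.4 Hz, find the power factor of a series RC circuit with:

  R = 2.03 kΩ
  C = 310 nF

Step 1 — Angular frequency: ω = 2π·f = 2π·63.4 = 398.4 rad/s.
Step 2 — Component impedances:
  R: Z = R = 2030 Ω
  C: Z = 1/(jωC) = -j/(ω·C) = 0 - j8098 Ω
Step 3 — Series combination: Z_total = R + C = 2030 - j8098 Ω = 8348∠-75.9° Ω.
Step 4 — Power factor: PF = cos(φ) = Re(Z)/|Z| = 2030/8348 = 0.2432.
Step 5 — Type: Im(Z) = -8098 ⇒ leading (phase φ = -75.9°).

PF = 0.2432 (leading, φ = -75.9°)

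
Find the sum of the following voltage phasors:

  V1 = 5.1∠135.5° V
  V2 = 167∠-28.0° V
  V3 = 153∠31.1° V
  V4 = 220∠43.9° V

Step 1 — Convert each phasor to rectangular form:
  V1 = 5.1·(cos(135.5°) + j·sin(135.5°)) = -3.638 + j3.575 V
  V2 = 167·(cos(-28.0°) + j·sin(-28.0°)) = 147.5 - j78.4 V
  V3 = 153·(cos(31.1°) + j·sin(31.1°)) = 131 + j79.03 V
  V4 = 220·(cos(43.9°) + j·sin(43.9°)) = 158.5 + j152.5 V
Step 2 — Sum components: V_total = 433.3 + j156.8 V.
Step 3 — Convert to polar: |V_total| = 460.8 V, ∠V_total = 19.9°.

V_total = 460.8∠19.9° V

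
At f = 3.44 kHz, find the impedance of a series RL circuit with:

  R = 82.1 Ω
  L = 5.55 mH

Step 1 — Angular frequency: ω = 2π·f = 2π·3440 = 2.161e+04 rad/s.
Step 2 — Component impedances:
  R: Z = R = 82.1 Ω
  L: Z = jωL = j·2.161e+04·0.00555 = 0 + j120 Ω
Step 3 — Series combination: Z_total = R + L = 82.1 + j120 Ω = 145.4∠55.6° Ω.

Z = 82.1 + j120 Ω = 145.4∠55.6° Ω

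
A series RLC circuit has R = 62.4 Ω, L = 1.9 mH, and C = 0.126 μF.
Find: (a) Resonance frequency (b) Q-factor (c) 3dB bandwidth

Step 1 — Resonance: ω₀ = 1/√(LC) = 1/√(0.0019·1.26e-07) = 6.463e+04 rad/s.
Step 2 — f₀ = ω₀/(2π) = 1.029e+04 Hz.
Step 3 — Series Q: Q = ω₀L/R = 6.463e+04·0.0019/62.4 = 1.968.
Step 4 — Bandwidth: Δω = ω₀/Q = 3.284e+04 rad/s; BW = Δω/(2π) = 5227 Hz.

(a) f₀ = 1.029e+04 Hz  (b) Q = 1.968  (c) BW = 5227 Hz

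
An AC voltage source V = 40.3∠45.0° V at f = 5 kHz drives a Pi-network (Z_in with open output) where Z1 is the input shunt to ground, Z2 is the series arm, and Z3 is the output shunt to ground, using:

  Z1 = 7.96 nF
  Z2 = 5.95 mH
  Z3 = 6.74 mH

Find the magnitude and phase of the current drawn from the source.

Step 1 — Angular frequency: ω = 2π·f = 2π·5000 = 3.142e+04 rad/s.
Step 2 — Component impedances:
  Z1: Z = 1/(jωC) = -j/(ω·C) = 0 - j3999 Ω
  Z2: Z = jωL = j·3.142e+04·0.00595 = 0 + j186.9 Ω
  Z3: Z = jωL = j·3.142e+04·0.00674 = 0 + j211.7 Ω
Step 3 — With open output, the series arm Z2 and the output shunt Z3 appear in series to ground: Z2 + Z3 = 0 + j398.7 Ω.
Step 4 — Parallel with input shunt Z1: Z_in = Z1 || (Z2 + Z3) = 0 + j442.8 Ω = 442.8∠90.0° Ω.
Step 5 — Source phasor: V = 40.3∠45.0° V = 28.5 + j28.5 V.
Step 6 — Ohm's law: I = V / Z_total = (28.5 + j28.5) / (0 + j442.8) = 0.06435 - j0.06435 A.
Step 7 — Convert to polar: |I| = 0.09101 A, ∠I = -45.0°.

I = 0.09101∠-45.0° A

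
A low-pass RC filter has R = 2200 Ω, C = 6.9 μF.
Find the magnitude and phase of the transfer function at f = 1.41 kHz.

Step 1 — Angular frequency: ω = 2π·1410 = 8859 rad/s.
Step 2 — Transfer function: H(jω) = 1/(1 + jωRC).
Step 3 — Denominator: 1 + jωRC = 1 + j·8859·2200·6.9e-06 = 1 + j134.5.
Step 4 — H = 5.529e-05 - j0.007435.
Step 5 — Magnitude: |H| = 0.007436 (-42.6 dB); phase: φ = -89.6°.

|H| = 0.007436 (-42.6 dB), φ = -89.6°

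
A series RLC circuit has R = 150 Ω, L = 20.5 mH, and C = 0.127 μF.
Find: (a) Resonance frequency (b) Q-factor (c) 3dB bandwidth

Step 1 — Resonance: ω₀ = 1/√(LC) = 1/√(0.0205·1.27e-07) = 1.96e+04 rad/s.
Step 2 — f₀ = ω₀/(2π) = 3119 Hz.
Step 3 — Series Q: Q = ω₀L/R = 1.96e+04·0.0205/150 = 2.678.
Step 4 — Bandwidth: Δω = ω₀/Q = 7317 rad/s; BW = Δω/(2π) = 1165 Hz.

(a) f₀ = 3119 Hz  (b) Q = 2.678  (c) BW = 1165 Hz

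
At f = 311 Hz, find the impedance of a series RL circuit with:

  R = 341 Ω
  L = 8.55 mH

Step 1 — Angular frequency: ω = 2π·f = 2π·311 = 1954 rad/s.
Step 2 — Component impedances:
  R: Z = R = 341 Ω
  L: Z = jωL = j·1954·0.00855 = 0 + j16.71 Ω
Step 3 — Series combination: Z_total = R + L = 341 + j16.71 Ω = 341.4∠2.8° Ω.

Z = 341 + j16.71 Ω = 341.4∠2.8° Ω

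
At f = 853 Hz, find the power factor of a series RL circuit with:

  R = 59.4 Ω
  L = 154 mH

Step 1 — Angular frequency: ω = 2π·f = 2π·853 = 5360 rad/s.
Step 2 — Component impedances:
  R: Z = R = 59.4 Ω
  L: Z = jωL = j·5360·0.154 = 0 + j825.4 Ω
Step 3 — Series combination: Z_total = R + L = 59.4 + j825.4 Ω = 827.5∠85.9° Ω.
Step 4 — Power factor: PF = cos(φ) = Re(Z)/|Z| = 59.4/827.5 = 0.07178.
Step 5 — Type: Im(Z) = 825.4 ⇒ lagging (phase φ = 85.9°).

PF = 0.07178 (lagging, φ = 85.9°)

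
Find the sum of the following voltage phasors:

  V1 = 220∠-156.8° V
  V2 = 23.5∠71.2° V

Step 1 — Convert each phasor to rectangular form:
  V1 = 220·(cos(-156.8°) + j·sin(-156.8°)) = -202.2 - j86.67 V
  V2 = 23.5·(cos(71.2°) + j·sin(71.2°)) = 7.573 + j22.25 V
Step 2 — Sum components: V_total = -194.6 - j64.42 V.
Step 3 — Convert to polar: |V_total| = 205 V, ∠V_total = -161.7°.

V_total = 205∠-161.7° V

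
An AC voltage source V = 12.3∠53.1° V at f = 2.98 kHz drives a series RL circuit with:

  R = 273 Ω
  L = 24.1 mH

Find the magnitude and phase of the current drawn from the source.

Step 1 — Angular frequency: ω = 2π·f = 2π·2980 = 1.872e+04 rad/s.
Step 2 — Component impedances:
  R: Z = R = 273 Ω
  L: Z = jωL = j·1.872e+04·0.0241 = 0 + j451.2 Ω
Step 3 — Series combination: Z_total = R + L = 273 + j451.2 Ω = 527.4∠58.8° Ω.
Step 4 — Source phasor: V = 12.3∠53.1° V = 7.385 + j9.836 V.
Step 5 — Ohm's law: I = V / Z_total = (7.385 + j9.836) / (273 + j451.2) = 0.02321 - j0.002327 A.
Step 6 — Convert to polar: |I| = 0.02332 A, ∠I = -5.7°.

I = 0.02332∠-5.7° A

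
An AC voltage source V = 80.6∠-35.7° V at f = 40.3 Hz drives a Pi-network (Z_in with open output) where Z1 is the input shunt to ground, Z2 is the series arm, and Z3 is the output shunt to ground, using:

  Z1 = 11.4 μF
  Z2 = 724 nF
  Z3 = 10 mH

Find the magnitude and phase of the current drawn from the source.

Step 1 — Angular frequency: ω = 2π·f = 2π·40.3 = 253.2 rad/s.
Step 2 — Component impedances:
  Z1: Z = 1/(jωC) = -j/(ω·C) = 0 - j346.4 Ω
  Z2: Z = 1/(jωC) = -j/(ω·C) = 0 - j5455 Ω
  Z3: Z = jωL = j·253.2·0.01 = 0 + j2.532 Ω
Step 3 — With open output, the series arm Z2 and the output shunt Z3 appear in series to ground: Z2 + Z3 = 0 - j5452 Ω.
Step 4 — Parallel with input shunt Z1: Z_in = Z1 || (Z2 + Z3) = 0 - j325.7 Ω = 325.7∠-90.0° Ω.
Step 5 — Source phasor: V = 80.6∠-35.7° V = 65.45 - j47.03 V.
Step 6 — Ohm's law: I = V / Z_total = (65.45 - j47.03) / (0 - j325.7) = 0.1444 + j0.2009 A.
Step 7 — Convert to polar: |I| = 0.2474 A, ∠I = 54.3°.

I = 0.2474∠54.3° A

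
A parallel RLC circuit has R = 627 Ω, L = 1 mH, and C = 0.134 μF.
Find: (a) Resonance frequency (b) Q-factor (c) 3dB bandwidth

Step 1 — Resonance: ω₀ = 1/√(LC) = 1/√(0.001·1.34e-07) = 8.639e+04 rad/s.
Step 2 — f₀ = ω₀/(2π) = 1.375e+04 Hz.
Step 3 — Parallel Q: Q = R/(ω₀L) = 627/(8.639e+04·0.001) = 7.258.
Step 4 — Bandwidth: Δω = ω₀/Q = 1.19e+04 rad/s; BW = Δω/(2π) = 1894 Hz.

(a) f₀ = 1.375e+04 Hz  (b) Q = 7.258  (c) BW = 1894 Hz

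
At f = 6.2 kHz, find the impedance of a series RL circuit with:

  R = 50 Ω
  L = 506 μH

Step 1 — Angular frequency: ω = 2π·f = 2π·6200 = 3.896e+04 rad/s.
Step 2 — Component impedances:
  R: Z = R = 50 Ω
  L: Z = jωL = j·3.896e+04·0.000506 = 0 + j19.71 Ω
Step 3 — Series combination: Z_total = R + L = 50 + j19.71 Ω = 53.75∠21.5° Ω.

Z = 50 + j19.71 Ω = 53.75∠21.5° Ω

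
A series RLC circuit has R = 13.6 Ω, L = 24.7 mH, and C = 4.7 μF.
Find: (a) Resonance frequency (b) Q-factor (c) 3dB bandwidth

Step 1 — Resonance condition Im(Z)=0 gives ω₀ = 1/√(LC).
Step 2 — ω₀ = 1/√(0.0247·4.7e-06) = 2935 rad/s.
Step 3 — f₀ = ω₀/(2π) = 467.1 Hz.
Step 4 — Series Q: Q = ω₀L/R = 2935·0.0247/13.6 = 5.33.
Step 5 — 3dB bandwidth: Δω = ω₀/Q = 550.6 rad/s; BW = Δω/(2π) = 87.63 Hz.

(a) f₀ = 467.1 Hz  (b) Q = 5.33  (c) BW = 87.63 Hz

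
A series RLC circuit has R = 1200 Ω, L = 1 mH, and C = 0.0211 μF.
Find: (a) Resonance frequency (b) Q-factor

Step 1 — Resonance condition Im(Z)=0 gives ω₀ = 1/√(LC).
Step 2 — ω₀ = 1/√(0.001·2.11e-08) = 2.177e+05 rad/s.
Step 3 — f₀ = ω₀/(2π) = 3.465e+04 Hz.
Step 4 — Series Q: Q = ω₀L/R = 2.177e+05·0.001/1200 = 0.1814.

(a) f₀ = 3.465e+04 Hz  (b) Q = 0.1814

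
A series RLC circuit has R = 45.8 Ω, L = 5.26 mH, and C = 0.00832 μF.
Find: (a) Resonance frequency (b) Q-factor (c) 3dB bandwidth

Step 1 — Resonance: ω₀ = 1/√(LC) = 1/√(0.00526·8.32e-09) = 1.512e+05 rad/s.
Step 2 — f₀ = ω₀/(2π) = 2.406e+04 Hz.
Step 3 — Series Q: Q = ω₀L/R = 1.512e+05·0.00526/45.8 = 17.36.
Step 4 — Bandwidth: Δω = ω₀/Q = 8707 rad/s; BW = Δω/(2π) = 1386 Hz.

(a) f₀ = 2.406e+04 Hz  (b) Q = 17.36  (c) BW = 1386 Hz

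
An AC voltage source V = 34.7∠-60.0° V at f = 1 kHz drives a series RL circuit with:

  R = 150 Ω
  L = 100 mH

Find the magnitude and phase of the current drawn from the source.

Step 1 — Angular frequency: ω = 2π·f = 2π·1000 = 6283 rad/s.
Step 2 — Component impedances:
  R: Z = R = 150 Ω
  L: Z = jωL = j·6283·0.1 = 0 + j628.3 Ω
Step 3 — Series combination: Z_total = R + L = 150 + j628.3 Ω = 646∠76.6° Ω.
Step 4 — Source phasor: V = 34.7∠-60.0° V = 17.35 - j30.05 V.
Step 5 — Ohm's law: I = V / Z_total = (17.35 - j30.05) / (150 + j628.3) = -0.03901 - j0.03693 A.
Step 6 — Convert to polar: |I| = 0.05372 A, ∠I = -136.6°.

I = 0.05372∠-136.6° A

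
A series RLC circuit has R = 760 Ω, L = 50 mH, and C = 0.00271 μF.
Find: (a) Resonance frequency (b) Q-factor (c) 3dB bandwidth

Step 1 — Resonance condition Im(Z)=0 gives ω₀ = 1/√(LC).
Step 2 — ω₀ = 1/√(0.05·2.71e-09) = 8.591e+04 rad/s.
Step 3 — f₀ = ω₀/(2π) = 1.367e+04 Hz.
Step 4 — Series Q: Q = ω₀L/R = 8.591e+04·0.05/760 = 5.652.
Step 5 — 3dB bandwidth: Δω = ω₀/Q = 1.52e+04 rad/s; BW = Δω/(2π) = 2419 Hz.

(a) f₀ = 1.367e+04 Hz  (b) Q = 5.652  (c) BW = 2419 Hz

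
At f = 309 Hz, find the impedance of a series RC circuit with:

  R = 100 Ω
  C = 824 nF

Step 1 — Angular frequency: ω = 2π·f = 2π·309 = 1942 rad/s.
Step 2 — Component impedances:
  R: Z = R = 100 Ω
  C: Z = 1/(jωC) = -j/(ω·C) = 0 - j625.1 Ω
Step 3 — Series combination: Z_total = R + C = 100 - j625.1 Ω = 633∠-80.9° Ω.

Z = 100 - j625.1 Ω = 633∠-80.9° Ω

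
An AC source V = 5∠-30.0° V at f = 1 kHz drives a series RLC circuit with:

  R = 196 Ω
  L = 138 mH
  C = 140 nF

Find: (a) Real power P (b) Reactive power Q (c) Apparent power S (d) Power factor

Step 1 — Angular frequency: ω = 2π·f = 2π·1000 = 6283 rad/s.
Step 2 — Component impedances:
  R: Z = R = 196 Ω
  L: Z = jωL = j·6283·0.138 = 0 + j867.1 Ω
  C: Z = 1/(jωC) = -j/(ω·C) = 0 - j1137 Ω
Step 3 — Series combination: Z_total = R + L + C = 196 - j269.7 Ω = 333.4∠-54.0° Ω.
Step 4 — Source phasor: V = 5∠-30.0° V = 4.33 - j2.5 V.
Step 5 — Current: I = V / Z = 0.0137 + j0.006099 A = 0.015∠24.0° A.
Step 6 — Complex power: S = V·I* = 0.04407 - j0.06066 VA.
Step 7 — Real power: P = Re(S) = 0.04407 W.
Step 8 — Reactive power: Q = Im(S) = -0.06066 VAR.
Step 9 — Apparent power: |S| = 0.07498 VA.
Step 10 — Power factor: PF = P/|S| = 0.5878 (leading).

(a) P = 0.04407 W  (b) Q = -0.06066 VAR  (c) S = 0.07498 VA  (d) PF = 0.5878 (leading)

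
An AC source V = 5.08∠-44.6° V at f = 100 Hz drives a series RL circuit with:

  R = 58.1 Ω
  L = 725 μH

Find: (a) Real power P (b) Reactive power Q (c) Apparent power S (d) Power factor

Step 1 — Angular frequency: ω = 2π·f = 2π·100 = 628.3 rad/s.
Step 2 — Component impedances:
  R: Z = R = 58.1 Ω
  L: Z = jωL = j·628.3·0.000725 = 0 + j0.4555 Ω
Step 3 — Series combination: Z_total = R + L = 58.1 + j0.4555 Ω = 58.1∠0.4° Ω.
Step 4 — Source phasor: V = 5.08∠-44.6° V = 3.617 - j3.567 V.
Step 5 — Current: I = V / Z = 0.06177 - j0.06188 A = 0.08743∠-45.0° A.
Step 6 — Complex power: S = V·I* = 0.4441 + j0.003482 VA.
Step 7 — Real power: P = Re(S) = 0.4441 W.
Step 8 — Reactive power: Q = Im(S) = 0.003482 VAR.
Step 9 — Apparent power: |S| = 0.4442 VA.
Step 10 — Power factor: PF = P/|S| = 1 (lagging).

(a) P = 0.4441 W  (b) Q = 0.003482 VAR  (c) S = 0.4442 VA  (d) PF = 1 (lagging)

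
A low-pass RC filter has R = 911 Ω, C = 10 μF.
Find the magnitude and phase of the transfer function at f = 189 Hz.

Step 1 — Angular frequency: ω = 2π·189 = 1188 rad/s.
Step 2 — Transfer function: H(jω) = 1/(1 + jωRC).
Step 3 — Denominator: 1 + jωRC = 1 + j·1188·911·1e-05 = 1 + j10.82.
Step 4 — H = 0.008472 - j0.09165.
Step 5 — Magnitude: |H| = 0.09204 (-20.7 dB); phase: φ = -84.7°.

|H| = 0.09204 (-20.7 dB), φ = -84.7°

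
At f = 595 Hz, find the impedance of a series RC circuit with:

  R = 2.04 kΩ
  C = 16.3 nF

Step 1 — Angular frequency: ω = 2π·f = 2π·595 = 3738 rad/s.
Step 2 — Component impedances:
  R: Z = R = 2040 Ω
  C: Z = 1/(jωC) = -j/(ω·C) = 0 - j1.641e+04 Ω
Step 3 — Series combination: Z_total = R + C = 2040 - j1.641e+04 Ω = 1.654e+04∠-82.9° Ω.

Z = 2040 - j1.641e+04 Ω = 1.654e+04∠-82.9° Ω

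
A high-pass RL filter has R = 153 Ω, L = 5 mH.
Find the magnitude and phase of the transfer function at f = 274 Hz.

Step 1 — Angular frequency: ω = 2π·274 = 1722 rad/s.
Step 2 — Transfer function: H(jω) = jωL/(R + jωL).
Step 3 — Numerator jωL = j·8.608; denominator R + jωL = 153 + j8.608.
Step 4 — H = 0.003155 + j0.05608.
Step 5 — Magnitude: |H| = 0.05617 (-25.0 dB); phase: φ = 86.8°.

|H| = 0.05617 (-25.0 dB), φ = 86.8°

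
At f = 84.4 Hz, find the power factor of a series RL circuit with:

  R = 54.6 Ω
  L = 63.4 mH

Step 1 — Angular frequency: ω = 2π·f = 2π·84.4 = 530.3 rad/s.
Step 2 — Component impedances:
  R: Z = R = 54.6 Ω
  L: Z = jωL = j·530.3·0.0634 = 0 + j33.62 Ω
Step 3 — Series combination: Z_total = R + L = 54.6 + j33.62 Ω = 64.12∠31.6° Ω.
Step 4 — Power factor: PF = cos(φ) = Re(Z)/|Z| = 54.6/64.12 = 0.8515.
Step 5 — Type: Im(Z) = 33.62 ⇒ lagging (phase φ = 31.6°).

PF = 0.8515 (lagging, φ = 31.6°)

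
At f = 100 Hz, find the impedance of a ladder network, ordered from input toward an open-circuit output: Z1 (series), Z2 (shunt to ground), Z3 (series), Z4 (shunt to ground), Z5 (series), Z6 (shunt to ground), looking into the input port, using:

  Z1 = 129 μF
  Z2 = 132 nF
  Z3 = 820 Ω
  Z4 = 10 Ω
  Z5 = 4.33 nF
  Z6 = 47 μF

Step 1 — Angular frequency: ω = 2π·f = 2π·100 = 628.3 rad/s.
Step 2 — Component impedances:
  Z1: Z = 1/(jωC) = -j/(ω·C) = 0 - j12.34 Ω
  Z2: Z = 1/(jωC) = -j/(ω·C) = 0 - j1.206e+04 Ω
  Z3: Z = R = 820 Ω
  Z4: Z = R = 10 Ω
  Z5: Z = 1/(jωC) = -j/(ω·C) = 0 - j3.676e+05 Ω
  Z6: Z = 1/(jωC) = -j/(ω·C) = 0 - j33.86 Ω
Step 3 — Ladder network (open output): work backward from the far end, alternating series and parallel combinations. Z_in = 826.1 - j69.2 Ω = 829∠-4.8° Ω.

Z = 826.1 - j69.2 Ω = 829∠-4.8° Ω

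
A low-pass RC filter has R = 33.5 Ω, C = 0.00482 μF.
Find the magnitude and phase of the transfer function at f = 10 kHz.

Step 1 — Angular frequency: ω = 2π·1e+04 = 6.283e+04 rad/s.
Step 2 — Transfer function: H(jω) = 1/(1 + jωRC).
Step 3 — Denominator: 1 + jωRC = 1 + j·6.283e+04·33.5·4.82e-09 = 1 + j0.01015.
Step 4 — H = 0.9999 - j0.01014.
Step 5 — Magnitude: |H| = 0.9999 (-0.0 dB); phase: φ = -0.6°.

|H| = 0.9999 (-0.0 dB), φ = -0.6°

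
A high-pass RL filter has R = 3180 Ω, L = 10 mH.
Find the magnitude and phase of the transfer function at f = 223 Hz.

Step 1 — Angular frequency: ω = 2π·223 = 1401 rad/s.
Step 2 — Transfer function: H(jω) = jωL/(R + jωL).
Step 3 — Numerator jωL = j·14.01; denominator R + jωL = 3180 + j14.01.
Step 4 — H = 1.941e-05 + j0.004406.
Step 5 — Magnitude: |H| = 0.004406 (-47.1 dB); phase: φ = 89.7°.

|H| = 0.004406 (-47.1 dB), φ = 89.7°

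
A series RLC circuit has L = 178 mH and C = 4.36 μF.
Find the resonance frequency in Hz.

Step 1 — Resonance condition Im(Z)=0 gives ω₀ = 1/√(LC).
Step 2 — ω₀ = 1/√(0.178·4.36e-06) = 1135 rad/s.
Step 3 — f₀ = ω₀/(2π) = 180.7 Hz.

f₀ = 180.7 Hz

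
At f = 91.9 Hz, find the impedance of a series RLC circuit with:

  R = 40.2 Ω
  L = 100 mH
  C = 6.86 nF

Step 1 — Angular frequency: ω = 2π·f = 2π·91.9 = 577.4 rad/s.
Step 2 — Component impedances:
  R: Z = R = 40.2 Ω
  L: Z = jωL = j·577.4·0.1 = 0 + j57.74 Ω
  C: Z = 1/(jωC) = -j/(ω·C) = 0 - j2.525e+05 Ω
Step 3 — Series combination: Z_total = R + L + C = 40.2 - j2.524e+05 Ω = 2.524e+05∠-90.0° Ω.

Z = 40.2 - j2.524e+05 Ω = 2.524e+05∠-90.0° Ω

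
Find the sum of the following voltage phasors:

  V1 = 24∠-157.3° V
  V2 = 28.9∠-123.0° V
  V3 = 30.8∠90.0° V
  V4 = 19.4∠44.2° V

Step 1 — Convert each phasor to rectangular form:
  V1 = 24·(cos(-157.3°) + j·sin(-157.3°)) = -22.14 - j9.262 V
  V2 = 28.9·(cos(-123.0°) + j·sin(-123.0°)) = -15.74 - j24.24 V
  V3 = 30.8·(cos(90.0°) + j·sin(90.0°)) = 0 + j30.8 V
  V4 = 19.4·(cos(44.2°) + j·sin(44.2°)) = 13.91 + j13.53 V
Step 2 — Sum components: V_total = -23.97 + j10.83 V.
Step 3 — Convert to polar: |V_total| = 26.3 V, ∠V_total = 155.7°.

V_total = 26.3∠155.7° V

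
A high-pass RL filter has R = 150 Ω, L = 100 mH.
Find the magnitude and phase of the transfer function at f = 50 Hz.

Step 1 — Angular frequency: ω = 2π·50 = 314.2 rad/s.
Step 2 — Transfer function: H(jω) = jωL/(R + jωL).
Step 3 — Numerator jωL = j·31.42; denominator R + jωL = 150 + j31.42.
Step 4 — H = 0.04202 + j0.2006.
Step 5 — Magnitude: |H| = 0.205 (-13.8 dB); phase: φ = 78.2°.

|H| = 0.205 (-13.8 dB), φ = 78.2°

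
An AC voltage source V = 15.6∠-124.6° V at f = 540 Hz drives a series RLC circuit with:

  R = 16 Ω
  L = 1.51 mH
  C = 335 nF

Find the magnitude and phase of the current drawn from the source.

Step 1 — Angular frequency: ω = 2π·f = 2π·540 = 3393 rad/s.
Step 2 — Component impedances:
  R: Z = R = 16 Ω
  L: Z = jωL = j·3393·0.00151 = 0 + j5.123 Ω
  C: Z = 1/(jωC) = -j/(ω·C) = 0 - j879.8 Ω
Step 3 — Series combination: Z_total = R + L + C = 16 - j874.7 Ω = 874.8∠-89.0° Ω.
Step 4 — Source phasor: V = 15.6∠-124.6° V = -8.858 - j12.84 V.
Step 5 — Ohm's law: I = V / Z_total = (-8.858 - j12.84) / (16 - j874.7) = 0.01449 - j0.01039 A.
Step 6 — Convert to polar: |I| = 0.01783 A, ∠I = -35.6°.

I = 0.01783∠-35.6° A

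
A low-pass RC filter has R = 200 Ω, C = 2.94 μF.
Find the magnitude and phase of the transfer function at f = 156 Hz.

Step 1 — Angular frequency: ω = 2π·156 = 980.2 rad/s.
Step 2 — Transfer function: H(jω) = 1/(1 + jωRC).
Step 3 — Denominator: 1 + jωRC = 1 + j·980.2·200·2.94e-06 = 1 + j0.5763.
Step 4 — H = 0.7507 - j0.4326.
Step 5 — Magnitude: |H| = 0.8664 (-1.2 dB); phase: φ = -30.0°.

|H| = 0.8664 (-1.2 dB), φ = -30.0°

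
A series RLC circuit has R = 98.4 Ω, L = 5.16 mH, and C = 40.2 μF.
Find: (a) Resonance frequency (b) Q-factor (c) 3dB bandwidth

Step 1 — Resonance condition Im(Z)=0 gives ω₀ = 1/√(LC).
Step 2 — ω₀ = 1/√(0.00516·4.02e-05) = 2196 rad/s.
Step 3 — f₀ = ω₀/(2π) = 349.4 Hz.
Step 4 — Series Q: Q = ω₀L/R = 2196·0.00516/98.4 = 0.1151.
Step 5 — 3dB bandwidth: Δω = ω₀/Q = 1.907e+04 rad/s; BW = Δω/(2π) = 3035 Hz.

(a) f₀ = 349.4 Hz  (b) Q = 0.1151  (c) BW = 3035 Hz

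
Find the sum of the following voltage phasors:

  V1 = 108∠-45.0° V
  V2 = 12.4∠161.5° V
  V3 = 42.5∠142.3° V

Step 1 — Convert each phasor to rectangular form:
  V1 = 108·(cos(-45.0°) + j·sin(-45.0°)) = 76.37 - j76.37 V
  V2 = 12.4·(cos(161.5°) + j·sin(161.5°)) = -11.76 + j3.935 V
  V3 = 42.5·(cos(142.3°) + j·sin(142.3°)) = -33.63 + j25.99 V
Step 2 — Sum components: V_total = 30.98 - j46.44 V.
Step 3 — Convert to polar: |V_total| = 55.83 V, ∠V_total = -56.3°.

V_total = 55.83∠-56.3° V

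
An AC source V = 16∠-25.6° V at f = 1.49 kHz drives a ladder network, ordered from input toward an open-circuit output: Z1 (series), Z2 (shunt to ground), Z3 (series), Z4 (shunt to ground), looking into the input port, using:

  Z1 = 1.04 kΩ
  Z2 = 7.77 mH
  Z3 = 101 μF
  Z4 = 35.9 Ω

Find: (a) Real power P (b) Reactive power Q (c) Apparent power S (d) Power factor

Step 1 — Angular frequency: ω = 2π·f = 2π·1490 = 9362 rad/s.
Step 2 — Component impedances:
  Z1: Z = R = 1040 Ω
  Z2: Z = jωL = j·9362·0.00777 = 0 + j72.74 Ω
  Z3: Z = 1/(jωC) = -j/(ω·C) = 0 - j1.058 Ω
  Z4: Z = R = 35.9 Ω
Step 3 — Ladder network (open output): work backward from the far end, alternating series and parallel combinations. Z_in = 1070 + j13.73 Ω = 1070∠0.7° Ω.
Step 4 — Source phasor: V = 16∠-25.6° V = 14.43 - j6.913 V.
Step 5 — Current: I = V / Z = 0.01341 - j0.006636 A = 0.01496∠-26.3° A.
Step 6 — Complex power: S = V·I* = 0.2393 + j0.003072 VA.
Step 7 — Real power: P = Re(S) = 0.2393 W.
Step 8 — Reactive power: Q = Im(S) = 0.003072 VAR.
Step 9 — Apparent power: |S| = 0.2393 VA.
Step 10 — Power factor: PF = P/|S| = 0.9999 (lagging).

(a) P = 0.2393 W  (b) Q = 0.003072 VAR  (c) S = 0.2393 VA  (d) PF = 0.9999 (lagging)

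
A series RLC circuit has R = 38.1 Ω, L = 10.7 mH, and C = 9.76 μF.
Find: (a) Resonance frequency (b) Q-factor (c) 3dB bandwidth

Step 1 — Resonance: ω₀ = 1/√(LC) = 1/√(0.0107·9.76e-06) = 3094 rad/s.
Step 2 — f₀ = ω₀/(2π) = 492.5 Hz.
Step 3 — Series Q: Q = ω₀L/R = 3094·0.0107/38.1 = 0.869.
Step 4 — Bandwidth: Δω = ω₀/Q = 3561 rad/s; BW = Δω/(2π) = 566.7 Hz.

(a) f₀ = 492.5 Hz  (b) Q = 0.869  (c) BW = 566.7 Hz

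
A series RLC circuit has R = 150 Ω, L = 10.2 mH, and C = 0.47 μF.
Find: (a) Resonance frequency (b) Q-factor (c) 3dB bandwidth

Step 1 — Resonance: ω₀ = 1/√(LC) = 1/√(0.0102·4.7e-07) = 1.444e+04 rad/s.
Step 2 — f₀ = ω₀/(2π) = 2299 Hz.
Step 3 — Series Q: Q = ω₀L/R = 1.444e+04·0.0102/150 = 0.9821.
Step 4 — Bandwidth: Δω = ω₀/Q = 1.471e+04 rad/s; BW = Δω/(2π) = 2341 Hz.

(a) f₀ = 2299 Hz  (b) Q = 0.9821  (c) BW = 2341 Hz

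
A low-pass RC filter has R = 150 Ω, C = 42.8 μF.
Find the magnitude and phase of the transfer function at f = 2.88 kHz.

Step 1 — Angular frequency: ω = 2π·2880 = 1.81e+04 rad/s.
Step 2 — Transfer function: H(jω) = 1/(1 + jωRC).
Step 3 — Denominator: 1 + jωRC = 1 + j·1.81e+04·150·4.28e-05 = 1 + j116.2.
Step 4 — H = 7.409e-05 - j0.008607.
Step 5 — Magnitude: |H| = 0.008607 (-41.3 dB); phase: φ = -89.5°.

|H| = 0.008607 (-41.3 dB), φ = -89.5°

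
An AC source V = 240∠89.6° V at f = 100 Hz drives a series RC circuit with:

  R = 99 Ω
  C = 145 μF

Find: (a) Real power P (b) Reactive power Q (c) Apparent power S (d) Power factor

Step 1 — Angular frequency: ω = 2π·f = 2π·100 = 628.3 rad/s.
Step 2 — Component impedances:
  R: Z = R = 99 Ω
  C: Z = 1/(jωC) = -j/(ω·C) = 0 - j10.98 Ω
Step 3 — Series combination: Z_total = R + C = 99 - j10.98 Ω = 99.61∠-6.3° Ω.
Step 4 — Source phasor: V = 240∠89.6° V = 1.676 + j240 V.
Step 5 — Current: I = V / Z = -0.2488 + j2.397 A = 2.409∠95.9° A.
Step 6 — Complex power: S = V·I* = 574.8 - j63.72 VA.
Step 7 — Real power: P = Re(S) = 574.8 W.
Step 8 — Reactive power: Q = Im(S) = -63.72 VAR.
Step 9 — Apparent power: |S| = 578.3 VA.
Step 10 — Power factor: PF = P/|S| = 0.9939 (leading).

(a) P = 574.8 W  (b) Q = -63.72 VAR  (c) S = 578.3 VA  (d) PF = 0.9939 (leading)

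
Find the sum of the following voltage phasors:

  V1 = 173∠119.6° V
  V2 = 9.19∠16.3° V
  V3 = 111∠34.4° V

Step 1 — Convert each phasor to rectangular form:
  V1 = 173·(cos(119.6°) + j·sin(119.6°)) = -85.45 + j150.4 V
  V2 = 9.19·(cos(16.3°) + j·sin(16.3°)) = 8.821 + j2.579 V
  V3 = 111·(cos(34.4°) + j·sin(34.4°)) = 91.59 + j62.71 V
Step 2 — Sum components: V_total = 14.96 + j215.7 V.
Step 3 — Convert to polar: |V_total| = 216.2 V, ∠V_total = 86.0°.

V_total = 216.2∠86.0° V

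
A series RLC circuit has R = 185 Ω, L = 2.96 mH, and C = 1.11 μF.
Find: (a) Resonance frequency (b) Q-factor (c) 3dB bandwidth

Step 1 — Resonance: ω₀ = 1/√(LC) = 1/√(0.00296·1.11e-06) = 1.745e+04 rad/s.
Step 2 — f₀ = ω₀/(2π) = 2777 Hz.
Step 3 — Series Q: Q = ω₀L/R = 1.745e+04·0.00296/185 = 0.2791.
Step 4 — Bandwidth: Δω = ω₀/Q = 6.25e+04 rad/s; BW = Δω/(2π) = 9947 Hz.

(a) f₀ = 2777 Hz  (b) Q = 0.2791  (c) BW = 9947 Hz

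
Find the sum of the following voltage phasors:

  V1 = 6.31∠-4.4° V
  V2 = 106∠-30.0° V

Step 1 — Convert each phasor to rectangular form:
  V1 = 6.31·(cos(-4.4°) + j·sin(-4.4°)) = 6.291 - j0.4841 V
  V2 = 106·(cos(-30.0°) + j·sin(-30.0°)) = 91.8 - j53 V
Step 2 — Sum components: V_total = 98.09 - j53.48 V.
Step 3 — Convert to polar: |V_total| = 111.7 V, ∠V_total = -28.6°.

V_total = 111.7∠-28.6° V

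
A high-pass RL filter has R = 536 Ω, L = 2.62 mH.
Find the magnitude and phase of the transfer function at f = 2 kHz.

Step 1 — Angular frequency: ω = 2π·2000 = 1.257e+04 rad/s.
Step 2 — Transfer function: H(jω) = jωL/(R + jωL).
Step 3 — Numerator jωL = j·32.92; denominator R + jωL = 536 + j32.92.
Step 4 — H = 0.003759 + j0.06119.
Step 5 — Magnitude: |H| = 0.06131 (-24.2 dB); phase: φ = 86.5°.

|H| = 0.06131 (-24.2 dB), φ = 86.5°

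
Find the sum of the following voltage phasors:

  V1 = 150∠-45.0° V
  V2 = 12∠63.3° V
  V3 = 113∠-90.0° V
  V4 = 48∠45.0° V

Step 1 — Convert each phasor to rectangular form:
  V1 = 150·(cos(-45.0°) + j·sin(-45.0°)) = 106.1 - j106.1 V
  V2 = 12·(cos(63.3°) + j·sin(63.3°)) = 5.392 + j10.72 V
  V3 = 113·(cos(-90.0°) + j·sin(-90.0°)) = 0 - j113 V
  V4 = 48·(cos(45.0°) + j·sin(45.0°)) = 33.94 + j33.94 V
Step 2 — Sum components: V_total = 145.4 - j174.4 V.
Step 3 — Convert to polar: |V_total| = 227.1 V, ∠V_total = -50.2°.

V_total = 227.1∠-50.2° V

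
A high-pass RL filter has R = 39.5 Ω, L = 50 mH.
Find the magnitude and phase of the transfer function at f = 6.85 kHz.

Step 1 — Angular frequency: ω = 2π·6850 = 4.304e+04 rad/s.
Step 2 — Transfer function: H(jω) = jωL/(R + jωL).
Step 3 — Numerator jωL = j·2152; denominator R + jωL = 39.5 + j2152.
Step 4 — H = 0.9997 + j0.01835.
Step 5 — Magnitude: |H| = 0.9998 (-0.0 dB); phase: φ = 1.1°.

|H| = 0.9998 (-0.0 dB), φ = 1.1°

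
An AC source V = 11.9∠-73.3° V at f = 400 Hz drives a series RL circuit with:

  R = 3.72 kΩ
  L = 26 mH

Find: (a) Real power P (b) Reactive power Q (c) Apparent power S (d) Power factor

Step 1 — Angular frequency: ω = 2π·f = 2π·400 = 2513 rad/s.
Step 2 — Component impedances:
  R: Z = R = 3720 Ω
  L: Z = jωL = j·2513·0.026 = 0 + j65.35 Ω
Step 3 — Series combination: Z_total = R + L = 3720 + j65.35 Ω = 3721∠1.0° Ω.
Step 4 — Source phasor: V = 11.9∠-73.3° V = 3.42 - j11.4 V.
Step 5 — Current: I = V / Z = 0.0008652 - j0.003079 A = 0.003198∠-74.3° A.
Step 6 — Complex power: S = V·I* = 0.03806 + j0.0006685 VA.
Step 7 — Real power: P = Re(S) = 0.03806 W.
Step 8 — Reactive power: Q = Im(S) = 0.0006685 VAR.
Step 9 — Apparent power: |S| = 0.03806 VA.
Step 10 — Power factor: PF = P/|S| = 0.9998 (lagging).

(a) P = 0.03806 W  (b) Q = 0.0006685 VAR  (c) S = 0.03806 VA  (d) PF = 0.9998 (lagging)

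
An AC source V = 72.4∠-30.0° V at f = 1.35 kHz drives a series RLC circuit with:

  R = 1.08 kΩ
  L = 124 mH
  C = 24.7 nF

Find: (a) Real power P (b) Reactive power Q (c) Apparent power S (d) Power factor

Step 1 — Angular frequency: ω = 2π·f = 2π·1350 = 8482 rad/s.
Step 2 — Component impedances:
  R: Z = R = 1080 Ω
  L: Z = jωL = j·8482·0.124 = 0 + j1052 Ω
  C: Z = 1/(jωC) = -j/(ω·C) = 0 - j4773 Ω
Step 3 — Series combination: Z_total = R + L + C = 1080 - j3721 Ω = 3875∠-73.8° Ω.
Step 4 — Source phasor: V = 72.4∠-30.0° V = 62.7 - j36.2 V.
Step 5 — Current: I = V / Z = 0.01348 + j0.01294 A = 0.01869∠43.8° A.
Step 6 — Complex power: S = V·I* = 0.3771 - j1.299 VA.
Step 7 — Real power: P = Re(S) = 0.3771 W.
Step 8 — Reactive power: Q = Im(S) = -1.299 VAR.
Step 9 — Apparent power: |S| = 1.353 VA.
Step 10 — Power factor: PF = P/|S| = 0.2787 (leading).

(a) P = 0.3771 W  (b) Q = -1.299 VAR  (c) S = 1.353 VA  (d) PF = 0.2787 (leading)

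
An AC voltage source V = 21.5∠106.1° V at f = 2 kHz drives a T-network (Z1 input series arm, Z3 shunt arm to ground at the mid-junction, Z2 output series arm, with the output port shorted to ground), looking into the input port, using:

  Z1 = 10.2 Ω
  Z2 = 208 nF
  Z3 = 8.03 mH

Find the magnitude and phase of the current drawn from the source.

Step 1 — Angular frequency: ω = 2π·f = 2π·2000 = 1.257e+04 rad/s.
Step 2 — Component impedances:
  Z1: Z = R = 10.2 Ω
  Z2: Z = 1/(jωC) = -j/(ω·C) = 0 - j382.6 Ω
  Z3: Z = jωL = j·1.257e+04·0.00803 = 0 + j100.9 Ω
Step 3 — With the output port shorted to ground, the output series arm Z2 runs from the junction to ground; the shunt arm Z3 also runs from the junction to ground. They appear in parallel: Z3 || Z2 = 0 + j137.1 Ω.
Step 4 — Series with input arm Z1: Z_in = Z1 + (Z3 || Z2) = 10.2 + j137.1 Ω = 137.4∠85.7° Ω.
Step 5 — Source phasor: V = 21.5∠106.1° V = -5.962 + j20.66 V.
Step 6 — Ohm's law: I = V / Z_total = (-5.962 + j20.66) / (10.2 + j137.1) = 0.1467 + j0.05442 A.
Step 7 — Convert to polar: |I| = 0.1564 A, ∠I = 20.4°.

I = 0.1564∠20.4° A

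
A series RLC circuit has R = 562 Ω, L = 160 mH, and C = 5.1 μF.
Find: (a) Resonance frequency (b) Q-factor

Step 1 — Resonance condition Im(Z)=0 gives ω₀ = 1/√(LC).
Step 2 — ω₀ = 1/√(0.16·5.1e-06) = 1107 rad/s.
Step 3 — f₀ = ω₀/(2π) = 176.2 Hz.
Step 4 — Series Q: Q = ω₀L/R = 1107·0.16/562 = 0.3152.

(a) f₀ = 176.2 Hz  (b) Q = 0.3152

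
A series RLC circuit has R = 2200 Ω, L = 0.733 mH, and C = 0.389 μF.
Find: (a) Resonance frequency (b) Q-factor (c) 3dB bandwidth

Step 1 — Resonance condition Im(Z)=0 gives ω₀ = 1/√(LC).
Step 2 — ω₀ = 1/√(0.000733·3.89e-07) = 5.922e+04 rad/s.
Step 3 — f₀ = ω₀/(2π) = 9425 Hz.
Step 4 — Series Q: Q = ω₀L/R = 5.922e+04·0.000733/2200 = 0.01973.
Step 5 — 3dB bandwidth: Δω = ω₀/Q = 3.001e+06 rad/s; BW = Δω/(2π) = 4.777e+05 Hz.

(a) f₀ = 9425 Hz  (b) Q = 0.01973  (c) BW = 4.777e+05 Hz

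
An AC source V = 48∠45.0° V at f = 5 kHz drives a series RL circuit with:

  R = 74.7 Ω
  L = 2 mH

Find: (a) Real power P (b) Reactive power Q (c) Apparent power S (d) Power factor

Step 1 — Angular frequency: ω = 2π·f = 2π·5000 = 3.142e+04 rad/s.
Step 2 — Component impedances:
  R: Z = R = 74.7 Ω
  L: Z = jωL = j·3.142e+04·0.002 = 0 + j62.83 Ω
Step 3 — Series combination: Z_total = R + L = 74.7 + j62.83 Ω = 97.61∠40.1° Ω.
Step 4 — Source phasor: V = 48∠45.0° V = 33.94 + j33.94 V.
Step 5 — Current: I = V / Z = 0.4899 + j0.04228 A = 0.4917∠4.9° A.
Step 6 — Complex power: S = V·I* = 18.06 + j15.19 VA.
Step 7 — Real power: P = Re(S) = 18.06 W.
Step 8 — Reactive power: Q = Im(S) = 15.19 VAR.
Step 9 — Apparent power: |S| = 23.6 VA.
Step 10 — Power factor: PF = P/|S| = 0.7653 (lagging).

(a) P = 18.06 W  (b) Q = 15.19 VAR  (c) S = 23.6 VA  (d) PF = 0.7653 (lagging)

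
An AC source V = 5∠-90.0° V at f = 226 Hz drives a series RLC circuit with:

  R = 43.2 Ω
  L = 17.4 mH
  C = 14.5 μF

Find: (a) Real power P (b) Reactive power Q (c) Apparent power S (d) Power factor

Step 1 — Angular frequency: ω = 2π·f = 2π·226 = 1420 rad/s.
Step 2 — Component impedances:
  R: Z = R = 43.2 Ω
  L: Z = jωL = j·1420·0.0174 = 0 + j24.71 Ω
  C: Z = 1/(jωC) = -j/(ω·C) = 0 - j48.57 Ω
Step 3 — Series combination: Z_total = R + L + C = 43.2 - j23.86 Ω = 49.35∠-28.9° Ω.
Step 4 — Source phasor: V = 5∠-90.0° V = 0 - j5 V.
Step 5 — Current: I = V / Z = 0.04898 - j0.08869 A = 0.1013∠-61.1° A.
Step 6 — Complex power: S = V·I* = 0.4434 - j0.2449 VA.
Step 7 — Real power: P = Re(S) = 0.4434 W.
Step 8 — Reactive power: Q = Im(S) = -0.2449 VAR.
Step 9 — Apparent power: |S| = 0.5066 VA.
Step 10 — Power factor: PF = P/|S| = 0.8754 (leading).

(a) P = 0.4434 W  (b) Q = -0.2449 VAR  (c) S = 0.5066 VA  (d) PF = 0.8754 (leading)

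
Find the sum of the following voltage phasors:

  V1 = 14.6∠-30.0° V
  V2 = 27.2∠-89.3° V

Step 1 — Convert each phasor to rectangular form:
  V1 = 14.6·(cos(-30.0°) + j·sin(-30.0°)) = 12.64 - j7.3 V
  V2 = 27.2·(cos(-89.3°) + j·sin(-89.3°)) = 0.3323 - j27.2 V
Step 2 — Sum components: V_total = 12.98 - j34.5 V.
Step 3 — Convert to polar: |V_total| = 36.86 V, ∠V_total = -69.4°.

V_total = 36.86∠-69.4° V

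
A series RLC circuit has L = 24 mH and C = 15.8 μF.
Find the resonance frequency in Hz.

Step 1 — Resonance condition Im(Z)=0 gives ω₀ = 1/√(LC).
Step 2 — ω₀ = 1/√(0.024·1.58e-05) = 1624 rad/s.
Step 3 — f₀ = ω₀/(2π) = 258.5 Hz.

f₀ = 258.5 Hz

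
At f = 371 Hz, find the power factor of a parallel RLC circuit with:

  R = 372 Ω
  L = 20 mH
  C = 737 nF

Step 1 — Angular frequency: ω = 2π·f = 2π·371 = 2331 rad/s.
Step 2 — Component impedances:
  R: Z = R = 372 Ω
  L: Z = jωL = j·2331·0.02 = 0 + j46.62 Ω
  C: Z = 1/(jωC) = -j/(ω·C) = 0 - j582.1 Ω
Step 3 — Parallel combination: 1/Z_total = 1/R + 1/L + 1/C; Z_total = 6.779 + j49.76 Ω = 50.22∠82.2° Ω.
Step 4 — Power factor: PF = cos(φ) = Re(Z)/|Z| = 6.779/50.22 = 0.135.
Step 5 — Type: Im(Z) = 49.76 ⇒ lagging (phase φ = 82.2°).

PF = 0.135 (lagging, φ = 82.2°)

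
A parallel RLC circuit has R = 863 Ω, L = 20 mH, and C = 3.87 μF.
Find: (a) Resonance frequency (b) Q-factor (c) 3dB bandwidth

Step 1 — Resonance: ω₀ = 1/√(LC) = 1/√(0.02·3.87e-06) = 3594 rad/s.
Step 2 — f₀ = ω₀/(2π) = 572.1 Hz.
Step 3 — Parallel Q: Q = R/(ω₀L) = 863/(3594·0.02) = 12.
Step 4 — Bandwidth: Δω = ω₀/Q = 299.4 rad/s; BW = Δω/(2π) = 47.65 Hz.

(a) f₀ = 572.1 Hz  (b) Q = 12  (c) BW = 47.65 Hz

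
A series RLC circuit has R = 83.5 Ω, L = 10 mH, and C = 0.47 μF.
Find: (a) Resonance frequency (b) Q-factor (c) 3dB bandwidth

Step 1 — Resonance: ω₀ = 1/√(LC) = 1/√(0.01·4.7e-07) = 1.459e+04 rad/s.
Step 2 — f₀ = ω₀/(2π) = 2322 Hz.
Step 3 — Series Q: Q = ω₀L/R = 1.459e+04·0.01/83.5 = 1.747.
Step 4 — Bandwidth: Δω = ω₀/Q = 8350 rad/s; BW = Δω/(2π) = 1329 Hz.

(a) f₀ = 2322 Hz  (b) Q = 1.747  (c) BW = 1329 Hz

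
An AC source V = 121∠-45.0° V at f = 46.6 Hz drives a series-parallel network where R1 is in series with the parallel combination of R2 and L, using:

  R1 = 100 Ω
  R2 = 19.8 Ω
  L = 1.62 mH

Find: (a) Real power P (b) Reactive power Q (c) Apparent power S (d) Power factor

Step 1 — Angular frequency: ω = 2π·f = 2π·46.6 = 292.8 rad/s.
Step 2 — Component impedances:
  R1: Z = R = 100 Ω
  R2: Z = R = 19.8 Ω
  L: Z = jωL = j·292.8·0.00162 = 0 + j0.4743 Ω
Step 3 — Parallel branch: R2 || L = 1/(1/R2 + 1/L) = 0.01136 + j0.4741 Ω.
Step 4 — Series with R1: Z_total = R1 + (R2 || L) = 100 + j0.4741 Ω = 100∠0.3° Ω.
Step 5 — Source phasor: V = 121∠-45.0° V = 85.56 - j85.56 V.
Step 6 — Current: I = V / Z = 0.8514 - j0.8595 A = 1.21∠-45.3° A.
Step 7 — Complex power: S = V·I* = 146.4 + j0.6939 VA.
Step 8 — Real power: P = Re(S) = 146.4 W.
Step 9 — Reactive power: Q = Im(S) = 0.6939 VAR.
Step 10 — Apparent power: |S| = 146.4 VA.
Step 11 — Power factor: PF = P/|S| = 1 (lagging).

(a) P = 146.4 W  (b) Q = 0.6939 VAR  (c) S = 146.4 VA  (d) PF = 1 (lagging)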